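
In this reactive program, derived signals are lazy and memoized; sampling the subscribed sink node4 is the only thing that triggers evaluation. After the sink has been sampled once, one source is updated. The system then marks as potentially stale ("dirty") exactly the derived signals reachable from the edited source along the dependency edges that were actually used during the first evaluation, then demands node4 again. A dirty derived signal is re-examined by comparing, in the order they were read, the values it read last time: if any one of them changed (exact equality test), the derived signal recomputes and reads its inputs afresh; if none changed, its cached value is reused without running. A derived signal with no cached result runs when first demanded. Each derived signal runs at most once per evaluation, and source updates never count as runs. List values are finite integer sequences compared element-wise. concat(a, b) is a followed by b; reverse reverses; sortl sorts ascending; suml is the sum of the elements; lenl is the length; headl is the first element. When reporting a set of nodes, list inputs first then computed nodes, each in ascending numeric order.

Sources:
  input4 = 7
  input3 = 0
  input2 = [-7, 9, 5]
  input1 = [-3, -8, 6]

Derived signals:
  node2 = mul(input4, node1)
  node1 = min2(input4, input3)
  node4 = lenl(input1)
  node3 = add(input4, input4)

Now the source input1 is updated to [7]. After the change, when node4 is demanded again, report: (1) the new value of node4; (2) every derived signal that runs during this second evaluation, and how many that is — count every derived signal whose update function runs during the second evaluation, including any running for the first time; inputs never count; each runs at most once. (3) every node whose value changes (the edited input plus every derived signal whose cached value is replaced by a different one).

Demanding node4 again yields 1.
1 derived signals run: node4.
The nodes whose values change: input1, node4.

First demand of the output computes:
  node4 = lenl([-3, -8, 6]) = 3

After the edit, cleaning proceeds:
  node4: a read changed (input1 [-3, -8, 6]->[7]) — executes, giving 1.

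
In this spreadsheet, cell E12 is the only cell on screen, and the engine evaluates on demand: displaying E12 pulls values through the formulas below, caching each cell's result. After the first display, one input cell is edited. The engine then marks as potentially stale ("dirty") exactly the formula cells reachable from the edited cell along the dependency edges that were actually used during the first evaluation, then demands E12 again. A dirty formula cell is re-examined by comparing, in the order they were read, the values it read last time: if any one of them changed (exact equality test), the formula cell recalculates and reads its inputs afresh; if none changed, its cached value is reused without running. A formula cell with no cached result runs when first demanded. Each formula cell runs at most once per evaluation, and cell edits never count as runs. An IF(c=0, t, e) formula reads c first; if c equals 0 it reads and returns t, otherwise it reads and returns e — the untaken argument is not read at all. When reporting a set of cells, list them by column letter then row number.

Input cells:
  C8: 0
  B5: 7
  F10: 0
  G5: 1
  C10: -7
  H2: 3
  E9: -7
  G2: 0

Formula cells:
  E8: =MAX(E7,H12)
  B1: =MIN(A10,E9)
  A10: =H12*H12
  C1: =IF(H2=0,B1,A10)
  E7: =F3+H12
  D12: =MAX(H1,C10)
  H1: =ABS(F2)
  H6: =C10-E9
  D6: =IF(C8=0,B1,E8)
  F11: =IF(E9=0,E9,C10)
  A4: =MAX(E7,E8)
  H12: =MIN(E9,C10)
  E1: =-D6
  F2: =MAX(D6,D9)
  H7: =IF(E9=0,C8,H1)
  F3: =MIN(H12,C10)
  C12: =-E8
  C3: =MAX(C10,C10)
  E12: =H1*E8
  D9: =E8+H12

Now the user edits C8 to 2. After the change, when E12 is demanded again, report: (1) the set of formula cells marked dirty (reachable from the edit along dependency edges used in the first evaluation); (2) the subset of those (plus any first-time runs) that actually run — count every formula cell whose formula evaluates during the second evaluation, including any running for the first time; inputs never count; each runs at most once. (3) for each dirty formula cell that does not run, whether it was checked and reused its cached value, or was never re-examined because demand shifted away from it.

Dirty set: D6, E12, F2, H1.
Run set: D6 (1 run).
Re-examined without running (cache reused): E12, F2, H1.
The important point: D6 recomputes to an identical value, and the output ends up unchanged.

Initial pass — values computed on the first demand:
  H12 = MIN(-7, -7) = -7
  A10 = -7 * -7 = 49
  B1 = MIN(49, -7) = -7
  F3 = MIN(-7, -7) = -7
  E7 = -7 + -7 = -14
  E8 = MAX(-14, -7) = -7
  D6 = IF(C8=0: C8=0 -> then branch B1) = -7
  D9 = -7 + -7 = -14
  F2 = MAX(-7, -14) = -7
  H1 = ABS(-7) = 7
  E12 = 7 * -7 = -49

Second demand — change propagation:
  D6: re-runs because C8 0->2; new result -7 (unchanged).
  F2: re-examined; everything it read last time is the same (D6 unchanged, D9 unchanged) — cache -7 kept, no run.
  H1: re-examined; everything it read last time is the same (F2 unchanged) — cache 7 kept, no run.
  E12: re-examined; everything it read last time is the same (H1 unchanged, E8 unchanged) — cache -49 kept, no run.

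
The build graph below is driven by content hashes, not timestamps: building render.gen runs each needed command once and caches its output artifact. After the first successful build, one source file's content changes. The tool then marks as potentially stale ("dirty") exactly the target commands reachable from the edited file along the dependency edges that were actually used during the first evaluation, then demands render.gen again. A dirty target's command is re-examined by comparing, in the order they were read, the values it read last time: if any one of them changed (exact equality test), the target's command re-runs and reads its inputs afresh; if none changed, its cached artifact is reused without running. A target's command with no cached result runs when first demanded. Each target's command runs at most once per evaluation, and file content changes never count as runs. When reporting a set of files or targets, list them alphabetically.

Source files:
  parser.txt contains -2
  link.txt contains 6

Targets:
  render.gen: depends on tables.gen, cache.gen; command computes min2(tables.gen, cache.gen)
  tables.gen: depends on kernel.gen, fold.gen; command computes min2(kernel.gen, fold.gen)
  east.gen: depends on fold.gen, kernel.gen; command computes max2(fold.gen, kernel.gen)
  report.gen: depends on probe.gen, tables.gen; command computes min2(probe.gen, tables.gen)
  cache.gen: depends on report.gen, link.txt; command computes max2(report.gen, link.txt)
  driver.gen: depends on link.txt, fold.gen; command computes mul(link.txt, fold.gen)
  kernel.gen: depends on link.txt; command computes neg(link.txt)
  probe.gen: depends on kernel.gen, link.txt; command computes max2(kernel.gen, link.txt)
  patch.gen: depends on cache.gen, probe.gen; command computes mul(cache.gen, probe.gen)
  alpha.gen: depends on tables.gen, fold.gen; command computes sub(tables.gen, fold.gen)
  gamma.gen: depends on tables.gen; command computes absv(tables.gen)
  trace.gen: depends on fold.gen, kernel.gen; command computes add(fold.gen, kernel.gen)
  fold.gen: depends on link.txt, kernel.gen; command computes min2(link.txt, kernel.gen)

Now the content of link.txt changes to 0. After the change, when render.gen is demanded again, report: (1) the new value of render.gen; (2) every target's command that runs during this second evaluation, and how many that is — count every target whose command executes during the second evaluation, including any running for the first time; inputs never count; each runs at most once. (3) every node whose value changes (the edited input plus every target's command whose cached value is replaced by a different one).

Initial pass — values computed on the first demand:
  kernel.gen = neg(6) = -6
  fold.gen = min2(6, -6) = -6
  probe.gen = max2(-6, 6) = 6
  tables.gen = min2(-6, -6) = -6
  report.gen = min2(6, -6) = -6
  cache.gen = max2(-6, 6) = 6
  render.gen = min2(-6, 6) = -6

Second demand — change propagation:
  kernel.gen: re-runs because link.txt 6->0; new result 0.
  fold.gen: re-runs because link.txt 6->0; kernel.gen -6->0; new result 0.
  probe.gen: re-runs because kernel.gen -6->0; link.txt 6->0; new result 0.
  tables.gen: re-runs because kernel.gen -6->0; fold.gen -6->0; new result 0.
  report.gen: re-runs because probe.gen 6->0; tables.gen -6->0; new result 0.
  cache.gen: re-runs because report.gen -6->0; link.txt 6->0; new result 0.
  render.gen: re-runs because tables.gen -6->0; cache.gen 6->0; new result 0.

render.gen now evaluates to 0.
Run set: cache.gen, fold.gen, kernel.gen, probe.gen, render.gen, report.gen, tables.gen (7 run).
Changed values: cache.gen, fold.gen, kernel.gen, link.txt, probe.gen, render.gen, report.gen, tables.gen.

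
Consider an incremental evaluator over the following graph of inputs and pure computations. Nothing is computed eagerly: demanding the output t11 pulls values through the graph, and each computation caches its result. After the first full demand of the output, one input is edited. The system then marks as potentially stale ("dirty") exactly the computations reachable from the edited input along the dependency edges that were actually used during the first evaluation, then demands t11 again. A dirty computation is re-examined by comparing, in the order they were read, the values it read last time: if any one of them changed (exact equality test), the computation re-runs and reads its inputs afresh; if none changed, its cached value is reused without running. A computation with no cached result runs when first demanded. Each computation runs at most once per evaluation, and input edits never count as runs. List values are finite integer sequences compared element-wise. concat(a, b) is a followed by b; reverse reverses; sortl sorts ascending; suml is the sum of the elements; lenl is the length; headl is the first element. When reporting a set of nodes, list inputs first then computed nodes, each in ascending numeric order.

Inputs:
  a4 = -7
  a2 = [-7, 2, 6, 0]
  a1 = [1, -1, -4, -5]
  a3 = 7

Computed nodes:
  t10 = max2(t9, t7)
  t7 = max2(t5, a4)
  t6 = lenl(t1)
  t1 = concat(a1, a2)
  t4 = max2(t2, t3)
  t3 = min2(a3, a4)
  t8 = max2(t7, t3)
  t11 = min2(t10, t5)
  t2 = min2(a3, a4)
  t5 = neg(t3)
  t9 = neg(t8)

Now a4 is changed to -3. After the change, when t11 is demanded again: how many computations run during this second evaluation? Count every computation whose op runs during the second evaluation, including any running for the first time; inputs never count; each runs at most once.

Initial pass — values computed on the first demand:
  t3 = min2(7, -7) = -7
  t5 = neg(-7) = 7
  t7 = max2(7, -7) = 7
  t8 = max2(7, -7) = 7
  t9 = neg(7) = -7
  t10 = max2(-7, 7) = 7
  t11 = min2(7, 7) = 7

Second demand — change propagation:
  t3: re-runs because a4 -7->-3; new result -3.
  t5: re-runs because t3 -7->-3; new result 3.
  t7: re-runs because t5 7->3; a4 -7->-3; new result 3.
  t8: re-runs because t7 7->3; t3 -7->-3; new result 3.
  t9: re-runs because t8 7->3; new result -3.
  t10: re-runs because t9 -7->-3; t7 7->3; new result 3.
  t11: re-runs because t10 7->3; t5 7->3; new result 3.

Run set: t3, t5, t7, t8, t9, t10, t11 (7 run).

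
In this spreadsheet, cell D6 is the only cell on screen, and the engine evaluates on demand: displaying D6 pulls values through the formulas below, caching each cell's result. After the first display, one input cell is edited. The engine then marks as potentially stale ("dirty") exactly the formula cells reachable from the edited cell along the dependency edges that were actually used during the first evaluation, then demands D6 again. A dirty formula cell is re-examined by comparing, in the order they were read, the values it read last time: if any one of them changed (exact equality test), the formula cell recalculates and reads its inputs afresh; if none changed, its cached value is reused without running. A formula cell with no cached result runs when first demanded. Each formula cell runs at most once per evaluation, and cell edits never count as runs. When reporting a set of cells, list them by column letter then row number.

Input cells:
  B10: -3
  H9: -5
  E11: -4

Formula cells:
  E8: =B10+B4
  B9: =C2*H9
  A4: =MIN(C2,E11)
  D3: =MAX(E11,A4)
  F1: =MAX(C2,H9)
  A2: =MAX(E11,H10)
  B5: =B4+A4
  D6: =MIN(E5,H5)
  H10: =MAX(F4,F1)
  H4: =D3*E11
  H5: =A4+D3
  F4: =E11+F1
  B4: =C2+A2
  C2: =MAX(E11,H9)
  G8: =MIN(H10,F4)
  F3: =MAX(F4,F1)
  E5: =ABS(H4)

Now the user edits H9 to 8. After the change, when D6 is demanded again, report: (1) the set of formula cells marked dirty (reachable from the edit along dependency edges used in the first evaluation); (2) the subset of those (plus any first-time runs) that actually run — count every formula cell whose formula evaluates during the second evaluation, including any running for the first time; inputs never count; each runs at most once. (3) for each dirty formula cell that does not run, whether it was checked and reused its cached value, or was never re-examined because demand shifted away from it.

Dirty set: A4, C2, D3, D6, E5, H4, H5.
Run set: A4, C2 (2 run).
Re-examined without running (cache reused): D3, D6, E5, H4, H5.
The important point: A4 recomputes to an identical value, and the output ends up unchanged.

Initial pass — values computed on the first demand:
  C2 = MAX(-4, -5) = -4
  A4 = MIN(-4, -4) = -4
  D3 = MAX(-4, -4) = -4
  H4 = -4 * -4 = 16
  E5 = ABS(16) = 16
  H5 = -4 + -4 = -8
  D6 = MIN(16, -8) = -8

Second demand — change propagation:
  C2: re-runs because H9 -5->8; new result 8.
  A4: re-runs because C2 -4->8; new result -4 (unchanged).
  D3: re-examined; everything it read last time is the same (E11 unchanged, A4 unchanged) — cache -4 kept, no run.
  H4: re-examined; everything it read last time is the same (D3 unchanged, E11 unchanged) — cache 16 kept, no run.
  E5: re-examined; everything it read last time is the same (H4 unchanged) — cache 16 kept, no run.
  H5: re-examined; everything it read last time is the same (A4 unchanged, D3 unchanged) — cache -8 kept, no run.
  D6: re-examined; everything it read last time is the same (E5 unchanged, H5 unchanged) — cache -8 kept, no run.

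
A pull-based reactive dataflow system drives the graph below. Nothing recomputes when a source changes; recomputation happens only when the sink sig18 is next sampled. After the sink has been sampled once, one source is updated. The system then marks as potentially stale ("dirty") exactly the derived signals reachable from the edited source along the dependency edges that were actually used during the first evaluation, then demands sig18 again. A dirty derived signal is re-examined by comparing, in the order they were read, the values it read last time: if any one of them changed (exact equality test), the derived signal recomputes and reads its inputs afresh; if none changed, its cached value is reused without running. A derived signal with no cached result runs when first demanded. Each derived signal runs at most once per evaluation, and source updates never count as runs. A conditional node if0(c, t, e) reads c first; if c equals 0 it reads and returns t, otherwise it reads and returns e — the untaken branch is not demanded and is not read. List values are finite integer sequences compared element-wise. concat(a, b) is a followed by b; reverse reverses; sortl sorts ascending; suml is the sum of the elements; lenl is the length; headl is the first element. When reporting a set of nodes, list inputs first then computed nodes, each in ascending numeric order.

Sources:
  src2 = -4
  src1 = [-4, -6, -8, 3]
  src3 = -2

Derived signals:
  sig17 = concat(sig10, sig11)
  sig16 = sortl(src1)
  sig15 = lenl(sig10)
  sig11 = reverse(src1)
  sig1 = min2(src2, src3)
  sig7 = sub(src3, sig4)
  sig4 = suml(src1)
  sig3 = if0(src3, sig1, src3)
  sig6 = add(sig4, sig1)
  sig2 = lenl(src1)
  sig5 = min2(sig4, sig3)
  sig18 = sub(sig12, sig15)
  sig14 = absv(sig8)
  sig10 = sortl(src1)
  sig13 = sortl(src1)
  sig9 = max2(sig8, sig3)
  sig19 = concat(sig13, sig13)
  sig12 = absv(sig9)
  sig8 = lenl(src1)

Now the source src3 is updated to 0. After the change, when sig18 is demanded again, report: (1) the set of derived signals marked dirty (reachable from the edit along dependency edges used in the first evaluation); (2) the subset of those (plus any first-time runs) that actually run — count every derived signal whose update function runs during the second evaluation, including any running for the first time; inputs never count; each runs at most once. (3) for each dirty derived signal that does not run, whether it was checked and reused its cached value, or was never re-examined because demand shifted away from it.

Marked dirty: sig3, sig9, sig12, sig18.
Derived signals that run: sig1, sig3, sig9 — 3 in total.
Checked but reused from cache: sig12, sig18.
Key observation: a condition flipped, so demand reaches new nodes — sig1 runs for the first time.

First evaluation (everything demanded from the output):
  sig3 = if0(src3=-2 -> else branch src3) = -2
  sig8 = lenl([-4, -6, -8, 3]) = 4
  sig9 = max2(4, -2) = 4
  sig10 = sortl([-4, -6, -8, 3]) = [-8, -6, -4, 3]
  sig12 = absv(4) = 4
  sig15 = lenl([-8, -6, -4, 3]) = 4
  sig18 = sub(4, 4) = 0

Propagation after the edit:
  sig1: demanded for the first time — runs, produces -4.
  sig3: runs — src3 -2->0; src3 -2->0; result -4.
  sig9: runs — sig3 -2->-4; result 4 (same value as before).
  sig12: checked — values it read are unchanged (sig9 unchanged); reused cached 4 without running.
  sig18: checked — values it read are unchanged (sig12 unchanged, sig15 unchanged); reused cached 0 without running.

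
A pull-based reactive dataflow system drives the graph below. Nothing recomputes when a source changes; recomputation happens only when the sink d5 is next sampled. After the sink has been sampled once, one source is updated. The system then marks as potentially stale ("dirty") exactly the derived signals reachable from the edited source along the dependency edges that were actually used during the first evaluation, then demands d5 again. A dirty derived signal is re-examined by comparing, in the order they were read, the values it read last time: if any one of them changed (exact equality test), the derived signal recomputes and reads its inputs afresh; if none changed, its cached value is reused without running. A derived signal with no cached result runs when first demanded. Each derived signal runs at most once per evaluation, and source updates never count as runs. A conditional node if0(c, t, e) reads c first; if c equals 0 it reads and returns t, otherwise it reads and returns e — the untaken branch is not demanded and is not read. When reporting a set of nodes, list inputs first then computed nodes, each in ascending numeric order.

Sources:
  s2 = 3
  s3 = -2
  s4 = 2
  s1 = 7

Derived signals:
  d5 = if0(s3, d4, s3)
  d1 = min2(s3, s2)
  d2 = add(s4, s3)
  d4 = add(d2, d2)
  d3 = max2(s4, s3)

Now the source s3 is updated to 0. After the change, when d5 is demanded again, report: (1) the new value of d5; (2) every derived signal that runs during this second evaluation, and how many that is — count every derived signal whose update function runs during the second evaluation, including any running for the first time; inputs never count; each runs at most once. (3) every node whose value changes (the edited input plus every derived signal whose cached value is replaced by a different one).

New value of d5: 4.
Derived signals that run: d2, d4, d5 — 3 in total.
Values that change: s3, d5.
Key observation: a condition flipped, so demand reaches new nodes — d2, d4 run for the first time.

First evaluation (everything demanded from the output):
  d5 = if0(s3=-2 -> else branch s3) = -2

Propagation after the edit:
  d2: demanded for the first time — runs, produces 2.
  d4: demanded for the first time — runs, produces 4.
  d5: runs — s3 -2->0; s3 -2->0; result 4.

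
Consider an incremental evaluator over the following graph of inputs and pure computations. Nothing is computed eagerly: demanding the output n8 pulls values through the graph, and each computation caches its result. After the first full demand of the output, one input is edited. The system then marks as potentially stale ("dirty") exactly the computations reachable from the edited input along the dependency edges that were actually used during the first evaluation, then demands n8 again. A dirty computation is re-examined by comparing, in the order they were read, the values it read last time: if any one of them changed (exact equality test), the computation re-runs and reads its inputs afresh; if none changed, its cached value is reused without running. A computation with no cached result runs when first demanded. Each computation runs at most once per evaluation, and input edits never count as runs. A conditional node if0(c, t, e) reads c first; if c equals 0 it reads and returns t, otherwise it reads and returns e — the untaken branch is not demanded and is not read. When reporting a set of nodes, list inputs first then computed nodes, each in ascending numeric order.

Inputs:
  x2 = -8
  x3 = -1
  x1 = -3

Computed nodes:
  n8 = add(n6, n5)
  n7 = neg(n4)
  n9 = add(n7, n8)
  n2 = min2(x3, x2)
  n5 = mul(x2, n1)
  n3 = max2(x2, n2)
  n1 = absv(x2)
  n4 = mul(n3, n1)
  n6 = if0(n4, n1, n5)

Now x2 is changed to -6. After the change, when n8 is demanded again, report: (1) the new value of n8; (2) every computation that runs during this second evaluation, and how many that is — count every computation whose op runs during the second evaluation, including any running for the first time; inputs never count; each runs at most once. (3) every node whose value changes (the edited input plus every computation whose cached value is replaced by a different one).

Initial pass — values computed on the first demand:
  n1 = absv(-8) = 8
  n2 = min2(-1, -8) = -8
  n3 = max2(-8, -8) = -8
  n4 = mul(-8, 8) = -64
  n5 = mul(-8, 8) = -64
  n6 = if0(n4=-64 -> else branch n5) = -64
  n8 = add(-64, -64) = -128

Second demand — change propagation:
  n1: re-runs because x2 -8->-6; new result 6.
  n2: re-runs because x2 -8->-6; new result -6.
  n3: re-runs because x2 -8->-6; n2 -8->-6; new result -6.
  n4: re-runs because n3 -8->-6; n1 8->6; new result -36.
  n5: re-runs because x2 -8->-6; n1 8->6; new result -36.
  n6: re-runs because n4 -64->-36; n5 -64->-36; new result -36.
  n8: re-runs because n6 -64->-36; n5 -64->-36; new result -72.

n8 now evaluates to -72.
Run set: n1, n2, n3, n4, n5, n6, n8 (7 run).
Changed values: x2, n1, n2, n3, n4, n5, n6, n8.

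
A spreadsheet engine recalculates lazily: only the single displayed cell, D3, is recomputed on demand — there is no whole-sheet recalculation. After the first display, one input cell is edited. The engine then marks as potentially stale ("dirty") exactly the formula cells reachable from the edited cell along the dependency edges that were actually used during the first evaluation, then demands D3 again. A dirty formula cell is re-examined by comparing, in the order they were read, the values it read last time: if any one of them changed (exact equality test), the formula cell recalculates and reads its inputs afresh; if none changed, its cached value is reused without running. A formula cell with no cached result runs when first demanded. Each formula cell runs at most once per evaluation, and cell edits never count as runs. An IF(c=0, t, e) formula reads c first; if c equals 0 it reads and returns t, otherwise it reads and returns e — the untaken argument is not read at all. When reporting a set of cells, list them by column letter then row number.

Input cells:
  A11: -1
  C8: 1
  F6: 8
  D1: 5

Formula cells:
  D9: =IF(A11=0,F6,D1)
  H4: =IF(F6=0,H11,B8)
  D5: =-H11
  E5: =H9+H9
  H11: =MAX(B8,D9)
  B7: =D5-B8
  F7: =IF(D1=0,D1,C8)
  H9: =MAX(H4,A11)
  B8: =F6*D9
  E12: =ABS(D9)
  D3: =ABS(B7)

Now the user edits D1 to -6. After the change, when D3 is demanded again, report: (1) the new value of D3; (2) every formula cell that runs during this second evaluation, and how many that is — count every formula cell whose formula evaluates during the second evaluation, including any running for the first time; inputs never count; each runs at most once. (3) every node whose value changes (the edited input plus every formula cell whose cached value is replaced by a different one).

New value of D3: 54.
Formula cells that run: B7, B8, D3, D5, D9, H11 — 6 in total.
Values that change: B7, B8, D1, D3, D5, D9, H11.

First evaluation (everything demanded from the output):
  D9 = IF(A11=0: A11=-1 -> else branch D1) = 5
  B8 = 8 * 5 = 40
  H11 = MAX(40, 5) = 40
  D5 = -(40) = -40
  B7 = -40 - 40 = -80
  D3 = ABS(-80) = 80

Propagation after the edit:
  D9: runs — D1 5->-6; result -6.
  B8: runs — D9 5->-6; result -48.
  H11: runs — B8 40->-48; D9 5->-6; result -6.
  D5: runs — H11 40->-6; result 6.
  B7: runs — D5 -40->6; B8 40->-48; result 54.
  D3: runs — B7 -80->54; result 54.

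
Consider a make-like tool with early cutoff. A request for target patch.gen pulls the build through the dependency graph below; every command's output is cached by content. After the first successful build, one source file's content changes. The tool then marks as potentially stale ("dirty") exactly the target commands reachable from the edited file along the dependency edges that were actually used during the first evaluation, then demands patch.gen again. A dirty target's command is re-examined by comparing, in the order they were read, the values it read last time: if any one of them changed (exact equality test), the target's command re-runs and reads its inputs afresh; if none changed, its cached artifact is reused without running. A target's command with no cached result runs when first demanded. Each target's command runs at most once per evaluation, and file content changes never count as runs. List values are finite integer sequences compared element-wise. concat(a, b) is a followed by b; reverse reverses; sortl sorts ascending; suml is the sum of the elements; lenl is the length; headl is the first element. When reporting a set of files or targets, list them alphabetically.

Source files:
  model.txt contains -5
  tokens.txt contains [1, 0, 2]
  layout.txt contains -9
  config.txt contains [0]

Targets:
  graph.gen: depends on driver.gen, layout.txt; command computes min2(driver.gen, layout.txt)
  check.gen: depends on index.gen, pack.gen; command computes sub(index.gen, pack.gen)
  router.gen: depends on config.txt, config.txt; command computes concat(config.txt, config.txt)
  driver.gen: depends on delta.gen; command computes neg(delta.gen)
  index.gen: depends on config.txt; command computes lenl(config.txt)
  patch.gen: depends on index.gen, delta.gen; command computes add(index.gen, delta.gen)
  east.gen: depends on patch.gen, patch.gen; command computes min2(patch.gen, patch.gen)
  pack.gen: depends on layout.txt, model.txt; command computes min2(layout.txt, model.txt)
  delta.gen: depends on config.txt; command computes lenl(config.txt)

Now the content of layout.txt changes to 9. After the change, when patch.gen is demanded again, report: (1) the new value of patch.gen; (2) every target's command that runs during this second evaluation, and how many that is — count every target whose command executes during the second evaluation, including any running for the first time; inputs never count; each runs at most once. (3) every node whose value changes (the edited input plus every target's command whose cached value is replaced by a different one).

Demanding patch.gen again yields 2.
0 target commands run: none.
The nodes whose values change: layout.txt.
Note the shortcut — layout.txt feeds only undemanded nodes, so no recomputation happens.

First demand of the output computes:
  delta.gen = lenl([0]) = 1
  index.gen = lenl([0]) = 1
  patch.gen = add(1, 1) = 2

After the edit, cleaning proceeds:
  layout.txt only reaches undemanded nodes; the second demand re-runs nothing.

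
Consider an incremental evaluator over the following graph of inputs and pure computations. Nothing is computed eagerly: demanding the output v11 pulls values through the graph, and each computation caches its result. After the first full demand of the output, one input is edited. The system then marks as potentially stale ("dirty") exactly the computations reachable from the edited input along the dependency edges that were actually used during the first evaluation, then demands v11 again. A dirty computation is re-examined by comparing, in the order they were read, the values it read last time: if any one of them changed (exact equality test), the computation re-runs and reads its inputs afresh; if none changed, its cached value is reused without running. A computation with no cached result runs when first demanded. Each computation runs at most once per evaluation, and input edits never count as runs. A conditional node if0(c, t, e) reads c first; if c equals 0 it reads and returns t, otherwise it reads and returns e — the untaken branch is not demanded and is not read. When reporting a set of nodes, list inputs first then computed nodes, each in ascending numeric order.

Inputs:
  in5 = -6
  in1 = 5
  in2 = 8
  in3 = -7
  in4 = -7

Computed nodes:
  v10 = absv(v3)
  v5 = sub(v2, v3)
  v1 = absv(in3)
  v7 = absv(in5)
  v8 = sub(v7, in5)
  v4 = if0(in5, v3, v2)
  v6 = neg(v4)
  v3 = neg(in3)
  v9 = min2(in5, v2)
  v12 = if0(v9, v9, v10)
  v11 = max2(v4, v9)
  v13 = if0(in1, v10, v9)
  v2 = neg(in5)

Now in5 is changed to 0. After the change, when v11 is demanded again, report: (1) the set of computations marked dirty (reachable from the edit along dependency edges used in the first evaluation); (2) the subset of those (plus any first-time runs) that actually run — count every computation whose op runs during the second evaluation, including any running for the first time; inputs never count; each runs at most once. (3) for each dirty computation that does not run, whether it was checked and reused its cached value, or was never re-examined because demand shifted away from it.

Initial pass — values computed on the first demand:
  v2 = neg(-6) = 6
  v4 = if0(in5=-6 -> else branch v2) = 6
  v9 = min2(-6, 6) = -6
  v11 = max2(6, -6) = 6

Second demand — change propagation:
  v2: re-runs because in5 -6->0; new result 0.
  v3: newly demanded (no cache) — executes and yields 7.
  v4: re-runs because in5 -6->0; v2 6->0; new result 7.
  v9: re-runs because in5 -6->0; v2 6->0; new result 0.
  v11: re-runs because v4 6->7; v9 -6->0; new result 7.

The important point: the flipped condition pulls in fresh nodes; v3 runs for the first time.

Dirty set: v2, v4, v9, v11.
Run set: v2, v3, v4, v9, v11 (5 run).
All dirty computations ended up running.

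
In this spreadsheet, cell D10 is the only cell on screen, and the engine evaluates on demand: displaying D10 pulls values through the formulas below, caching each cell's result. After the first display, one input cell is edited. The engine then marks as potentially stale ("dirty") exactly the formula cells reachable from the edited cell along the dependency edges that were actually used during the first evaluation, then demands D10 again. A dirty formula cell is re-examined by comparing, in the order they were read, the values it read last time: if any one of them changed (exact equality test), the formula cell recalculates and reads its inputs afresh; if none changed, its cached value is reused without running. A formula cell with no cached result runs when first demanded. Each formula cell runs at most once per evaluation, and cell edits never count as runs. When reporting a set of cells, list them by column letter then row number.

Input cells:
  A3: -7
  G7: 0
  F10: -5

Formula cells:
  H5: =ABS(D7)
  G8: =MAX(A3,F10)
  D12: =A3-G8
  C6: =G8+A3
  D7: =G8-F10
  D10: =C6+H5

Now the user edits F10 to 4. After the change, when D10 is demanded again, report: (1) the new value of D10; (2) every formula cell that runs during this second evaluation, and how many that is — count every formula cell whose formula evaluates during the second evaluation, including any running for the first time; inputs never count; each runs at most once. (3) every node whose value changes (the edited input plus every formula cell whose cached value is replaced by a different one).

Initial pass — values computed on the first demand:
  G8 = MAX(-7, -5) = -5
  C6 = -5 + -7 = -12
  D7 = -5 - -5 = 0
  H5 = ABS(0) = 0
  D10 = -12 + 0 = -12

Second demand — change propagation:
  G8: re-runs because F10 -5->4; new result 4.
  C6: re-runs because G8 -5->4; new result -3.
  D7: re-runs because G8 -5->4; F10 -5->4; new result 0 (unchanged).
  H5: re-examined; everything it read last time is the same (D7 unchanged) — cache 0 kept, no run.
  D10: re-runs because C6 -12->-3; new result -3.

The important point: at H5 every value read last time is unchanged, so the dirty flag clears without a run.

D10 now evaluates to -3.
Run set: C6, D7, D10, G8 (4 run).
Changed values: C6, D10, F10, G8.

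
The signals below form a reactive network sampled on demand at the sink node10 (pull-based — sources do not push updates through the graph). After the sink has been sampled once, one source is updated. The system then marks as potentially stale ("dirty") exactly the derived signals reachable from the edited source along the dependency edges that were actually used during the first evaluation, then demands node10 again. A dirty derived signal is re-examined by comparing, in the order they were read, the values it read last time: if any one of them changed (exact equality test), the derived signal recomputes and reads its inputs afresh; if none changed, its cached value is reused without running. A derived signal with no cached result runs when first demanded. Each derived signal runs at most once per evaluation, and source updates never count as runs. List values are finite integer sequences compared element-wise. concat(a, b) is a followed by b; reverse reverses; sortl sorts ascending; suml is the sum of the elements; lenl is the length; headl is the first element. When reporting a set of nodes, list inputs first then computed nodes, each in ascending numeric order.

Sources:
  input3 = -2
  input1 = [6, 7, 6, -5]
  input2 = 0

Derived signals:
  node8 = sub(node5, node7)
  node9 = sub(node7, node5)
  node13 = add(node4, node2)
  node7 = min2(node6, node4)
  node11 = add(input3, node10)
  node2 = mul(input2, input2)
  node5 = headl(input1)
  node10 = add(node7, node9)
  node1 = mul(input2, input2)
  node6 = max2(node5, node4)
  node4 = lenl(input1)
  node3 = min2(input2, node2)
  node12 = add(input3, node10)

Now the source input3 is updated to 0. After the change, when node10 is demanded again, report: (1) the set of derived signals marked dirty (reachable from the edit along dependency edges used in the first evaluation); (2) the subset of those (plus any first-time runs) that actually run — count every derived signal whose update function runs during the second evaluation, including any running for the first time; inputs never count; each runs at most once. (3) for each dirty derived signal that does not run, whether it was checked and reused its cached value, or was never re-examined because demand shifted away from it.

Dirty set: none.
Run set: none (0 run).
All dirty derived signals ended up running.
The important point: nothing the output needs ever reads input3, so the edit is invisible to it.

Initial pass — values computed on the first demand:
  node4 = lenl([6, 7, 6, -5]) = 4
  node5 = headl([6, 7, 6, -5]) = 6
  node6 = max2(6, 4) = 6
  node7 = min2(6, 4) = 4
  node9 = sub(4, 6) = -2
  node10 = add(4, -2) = 2

Second demand — change propagation:
  no demanded computation ever read input3, so the edit dirties nothing and nothing runs.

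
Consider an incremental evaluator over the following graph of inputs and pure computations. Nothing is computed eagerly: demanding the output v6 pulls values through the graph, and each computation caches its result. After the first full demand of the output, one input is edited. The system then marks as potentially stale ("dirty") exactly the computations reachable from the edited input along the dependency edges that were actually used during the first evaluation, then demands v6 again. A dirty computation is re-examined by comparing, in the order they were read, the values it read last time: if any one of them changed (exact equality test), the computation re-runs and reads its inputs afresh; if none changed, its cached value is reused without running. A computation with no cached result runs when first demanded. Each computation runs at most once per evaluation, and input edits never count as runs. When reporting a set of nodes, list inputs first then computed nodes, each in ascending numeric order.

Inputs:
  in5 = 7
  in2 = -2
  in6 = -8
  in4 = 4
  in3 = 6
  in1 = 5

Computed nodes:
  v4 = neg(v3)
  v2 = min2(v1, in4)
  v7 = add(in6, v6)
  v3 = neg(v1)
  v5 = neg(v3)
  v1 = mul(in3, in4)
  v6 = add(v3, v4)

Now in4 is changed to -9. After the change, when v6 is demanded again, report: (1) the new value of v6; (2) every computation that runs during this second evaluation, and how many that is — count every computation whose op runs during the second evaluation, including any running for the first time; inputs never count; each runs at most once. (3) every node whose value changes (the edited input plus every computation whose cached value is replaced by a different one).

v6 now evaluates to 0.
Run set: v1, v3, v4, v6 (4 run).
Changed values: in4, v1, v3, v4.

Initial pass — values computed on the first demand:
  v1 = mul(6, 4) = 24
  v3 = neg(24) = -24
  v4 = neg(-24) = 24
  v6 = add(-24, 24) = 0

Second demand — change propagation:
  v1: re-runs because in4 4->-9; new result -54.
  v3: re-runs because v1 24->-54; new result 54.
  v4: re-runs because v3 -24->54; new result -54.
  v6: re-runs because v3 -24->54; v4 24->-54; new result 0 (unchanged).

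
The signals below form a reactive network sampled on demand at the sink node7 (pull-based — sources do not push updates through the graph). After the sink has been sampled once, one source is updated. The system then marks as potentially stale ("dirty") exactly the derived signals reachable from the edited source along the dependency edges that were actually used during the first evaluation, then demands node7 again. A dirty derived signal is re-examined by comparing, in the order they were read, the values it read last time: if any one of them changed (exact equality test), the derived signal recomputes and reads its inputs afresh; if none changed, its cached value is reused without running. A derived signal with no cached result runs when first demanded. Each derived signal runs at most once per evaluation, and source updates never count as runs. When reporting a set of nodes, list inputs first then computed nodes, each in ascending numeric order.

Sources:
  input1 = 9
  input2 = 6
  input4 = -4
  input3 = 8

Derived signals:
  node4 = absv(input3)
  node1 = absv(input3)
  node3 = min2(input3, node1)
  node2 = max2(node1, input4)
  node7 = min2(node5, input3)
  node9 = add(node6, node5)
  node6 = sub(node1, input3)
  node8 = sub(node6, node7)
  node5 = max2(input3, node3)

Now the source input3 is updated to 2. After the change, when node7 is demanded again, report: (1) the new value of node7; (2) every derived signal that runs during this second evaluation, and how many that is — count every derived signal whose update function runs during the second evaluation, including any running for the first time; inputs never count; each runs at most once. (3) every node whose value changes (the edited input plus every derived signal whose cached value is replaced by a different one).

node7 now evaluates to 2.
Run set: node1, node3, node5, node7 (4 run).
Changed values: input3, node1, node3, node5, node7.

Initial pass — values computed on the first demand:
  node1 = absv(8) = 8
  node3 = min2(8, 8) = 8
  node5 = max2(8, 8) = 8
  node7 = min2(8, 8) = 8

Second demand — change propagation:
  node1: re-runs because input3 8->2; new result 2.
  node3: re-runs because input3 8->2; node1 8->2; new result 2.
  node5: re-runs because input3 8->2; node3 8->2; new result 2.
  node7: re-runs because node5 8->2; input3 8->2; new result 2.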